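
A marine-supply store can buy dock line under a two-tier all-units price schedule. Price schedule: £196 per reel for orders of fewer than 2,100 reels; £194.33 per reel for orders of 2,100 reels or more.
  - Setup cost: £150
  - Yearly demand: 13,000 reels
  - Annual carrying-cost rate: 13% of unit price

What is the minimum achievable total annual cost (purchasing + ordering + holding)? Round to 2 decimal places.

£2,553,744.62

H₁ = 13%×£196 = £25.4800;  H₂ = 13%×£194.33 = £25.2629
EOQ₁ = √(2×13,000×150/25.4800) = 391.23  (< 2,100, feasible at tier 1)
EOQ₂ = √(2×13,000×150/25.2629) = 392.91  (< 2,100 → use Q = 2,100 at tier-2 price)
TC(tier 1 (EOQ₁), Q≈391.2) = £2,557,968.55
TC(tier 2, Q≈2,100.0) = £2,553,744.62
Minimum at tier 2: £2,553,744.62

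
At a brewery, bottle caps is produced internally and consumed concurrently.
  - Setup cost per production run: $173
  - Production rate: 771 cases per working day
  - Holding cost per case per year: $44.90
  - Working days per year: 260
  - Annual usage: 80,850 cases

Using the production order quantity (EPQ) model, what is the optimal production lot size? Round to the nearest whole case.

d = 80,850/260 = 310.9615 cases/day;  effective holding cost H(1 − d/p) = 44.9·(1 − 310.9615/771) = 26.79083
Q* = √(2DS / H_eff) = √(2·80,850·173 / 26.79083) ≈ 1,021.84

1,022 cases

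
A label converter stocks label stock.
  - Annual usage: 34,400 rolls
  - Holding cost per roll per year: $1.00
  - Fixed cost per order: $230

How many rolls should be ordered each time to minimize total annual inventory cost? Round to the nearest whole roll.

EOQ = √(2DS/H) = √(2 × 34,400 × 230 / 1)
    = √(15,824,000.00) ≈ 3,977.94

3,978 rolls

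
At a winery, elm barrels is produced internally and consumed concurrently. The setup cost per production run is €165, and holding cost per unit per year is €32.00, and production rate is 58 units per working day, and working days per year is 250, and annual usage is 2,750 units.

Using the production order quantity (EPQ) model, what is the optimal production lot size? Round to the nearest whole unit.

d = 2,750/250 = 11.0000 units/day;  effective holding cost H(1 − d/p) = 32·(1 − 11.0000/58) = 25.93103
Q* = √(2DS / H_eff) = √(2·2,750·165 / 25.93103) ≈ 187.07

187 units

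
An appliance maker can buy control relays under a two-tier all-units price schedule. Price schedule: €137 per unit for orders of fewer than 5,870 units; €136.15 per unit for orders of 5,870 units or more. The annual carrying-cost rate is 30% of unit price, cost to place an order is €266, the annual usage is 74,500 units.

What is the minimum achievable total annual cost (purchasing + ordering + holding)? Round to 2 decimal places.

H₁ = 30%×€137 = €41.1000;  H₂ = 30%×€136.15 = €40.8450
EOQ₁ = √(2×74,500×266/41.1000) = 982.00  (< 5,870, feasible at tier 1)
EOQ₂ = √(2×74,500×266/40.8450) = 985.06  (< 5,870 → use Q = 5,870 at tier-2 price)
TC(tier 1 (EOQ₁), Q≈982.0) = €10,246,860.34
TC(tier 2, Q≈5,870.0) = €10,266,431.05
Minimum at tier 1 (EOQ₁): €10,246,860.34

€10,246,860.34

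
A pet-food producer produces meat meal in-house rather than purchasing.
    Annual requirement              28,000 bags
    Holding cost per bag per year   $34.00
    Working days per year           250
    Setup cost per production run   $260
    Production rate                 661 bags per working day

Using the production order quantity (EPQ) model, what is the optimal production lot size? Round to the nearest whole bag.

718 bags

Daily demand d = 28,000/250 = 112.000; p = 661; 1 − d/p = 0.83056
EPQ = √(2DS / (H(1 − d/p)))
    = √(2 × 28,000 × 260 / (34 × 0.83056)) ≈ 718.05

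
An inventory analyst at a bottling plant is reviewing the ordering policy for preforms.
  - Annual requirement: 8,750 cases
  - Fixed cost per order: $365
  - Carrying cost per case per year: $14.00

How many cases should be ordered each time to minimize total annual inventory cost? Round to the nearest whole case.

EOQ = √(2DS/H) = √(2 × 8,750 × 365 / 14)
    = √(456,250.00) ≈ 675.46

675 cases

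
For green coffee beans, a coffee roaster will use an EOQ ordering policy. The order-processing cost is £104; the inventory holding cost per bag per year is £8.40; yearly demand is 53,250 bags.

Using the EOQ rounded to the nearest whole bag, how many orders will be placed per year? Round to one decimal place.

EOQ = √(2DS/H) = √(2 × 53,250 × 104 / 8.4)
    = √(1,318,571.43) ≈ 1,148.29 → Q = 1,148
N = D/Q = 53,250/1,148 ≈ 46.385 orders/yr

46.4 orders per year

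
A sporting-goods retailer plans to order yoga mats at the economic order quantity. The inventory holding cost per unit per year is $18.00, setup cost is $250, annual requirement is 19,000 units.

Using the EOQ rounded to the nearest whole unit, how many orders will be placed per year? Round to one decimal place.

26.2 orders per year

Optimal lot size Q* = (2 × 19,000 × $250 / $18)^½ ≈ 726.48 → Q = 726
N = D/Q = 19,000/726 ≈ 26.171 orders/yr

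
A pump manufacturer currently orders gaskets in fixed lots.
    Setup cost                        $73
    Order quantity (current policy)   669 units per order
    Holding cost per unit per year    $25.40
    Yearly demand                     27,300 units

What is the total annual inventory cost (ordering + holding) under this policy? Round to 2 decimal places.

Orders/yr = 27,300/669 = 40.807; ordering cost = 40.807 × $73 = $2,978.92
Average inventory = 669/2 = 334.5; holding cost = 334.5 × $25.4 = $8,496.30
Total = $2,978.92 + $8,496.30 = $11,475.22

$11,475.22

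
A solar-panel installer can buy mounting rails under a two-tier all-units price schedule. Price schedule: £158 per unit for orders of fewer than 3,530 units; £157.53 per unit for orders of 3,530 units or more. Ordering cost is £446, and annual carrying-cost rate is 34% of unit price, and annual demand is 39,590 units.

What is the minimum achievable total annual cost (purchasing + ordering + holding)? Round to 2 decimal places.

£6,298,775.52

H₁ = 34%×£158 = £53.7200;  H₂ = 34%×£157.53 = £53.5602
EOQ₁ = √(2×39,590×446/53.7200) = 810.79  (< 3,530, feasible at tier 1)
EOQ₂ = √(2×39,590×446/53.5602) = 812.00  (< 3,530 → use Q = 3,530 at tier-2 price)
TC(tier 1 (EOQ₁), Q≈810.8) = £6,298,775.52
TC(tier 2, Q≈3,530.0) = £6,336,148.48
Minimum at tier 1 (EOQ₁): £6,298,775.52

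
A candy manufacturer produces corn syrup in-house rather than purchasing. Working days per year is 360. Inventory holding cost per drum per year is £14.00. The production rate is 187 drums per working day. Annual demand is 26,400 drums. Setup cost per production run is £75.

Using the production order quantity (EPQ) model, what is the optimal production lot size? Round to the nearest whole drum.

682 drums

Daily demand d = 26,400/360 = 73.333; p = 187; 1 − d/p = 0.60784
EPQ = √(2DS / (H(1 − d/p)))
    = √(2 × 26,400 × 75 / (14 × 0.60784)) ≈ 682.16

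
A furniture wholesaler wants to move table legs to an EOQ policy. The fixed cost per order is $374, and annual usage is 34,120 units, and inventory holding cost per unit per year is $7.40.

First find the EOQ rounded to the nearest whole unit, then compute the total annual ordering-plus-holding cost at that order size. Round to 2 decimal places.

$13,742.67

Q* = √(2·D·S / H) = √(2·34,120·374 / 7.4) = √3,448,886.5 ≈ 1,857.12 → Q = 1,857 units
Annual ordering cost = (D/Q)·S = (34,120/1,857) × 374 = $6,871.77
Annual holding cost  = (Q/2)·H = (1,857/2) × 7.4 = $6,870.90
Total = $6,871.77 + $6,870.90 = $13,742.67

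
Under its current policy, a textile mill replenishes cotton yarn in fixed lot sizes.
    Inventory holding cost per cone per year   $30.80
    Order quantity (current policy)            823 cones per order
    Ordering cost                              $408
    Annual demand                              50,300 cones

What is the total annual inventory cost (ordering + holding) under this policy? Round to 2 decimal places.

Orders/yr = 50,300/823 = 61.118; ordering cost = 61.118 × $408 = $24,936.09
Average inventory = 823/2 = 411.5; holding cost = 411.5 × $30.8 = $12,674.20
Total = $24,936.09 + $12,674.20 = $37,610.29

$37,610.29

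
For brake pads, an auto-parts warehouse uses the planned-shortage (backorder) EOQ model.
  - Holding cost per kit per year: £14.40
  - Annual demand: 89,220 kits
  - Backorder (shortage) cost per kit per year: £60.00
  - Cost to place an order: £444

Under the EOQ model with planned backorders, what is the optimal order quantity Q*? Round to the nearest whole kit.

Basic EOQ = √(2·89,220·444/14.4) = 2,345.613
Backorder adjustment √((H+b)/b) = √((14.4+60)/60) = 1.1136
Q* = 2,345.613 × 1.1136 ≈ 2,611.96

2,612 kits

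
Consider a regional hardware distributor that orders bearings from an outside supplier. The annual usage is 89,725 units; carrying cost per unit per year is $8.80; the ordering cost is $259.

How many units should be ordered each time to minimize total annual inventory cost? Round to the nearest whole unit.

Optimal lot size Q* = (2 × 89,725 × $259 / $8.8)^½ ≈ 2,298.16

2,298 units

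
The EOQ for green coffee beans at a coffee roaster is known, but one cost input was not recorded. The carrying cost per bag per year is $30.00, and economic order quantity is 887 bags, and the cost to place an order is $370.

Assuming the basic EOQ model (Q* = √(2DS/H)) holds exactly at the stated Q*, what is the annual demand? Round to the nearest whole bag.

31,896 bags per year

Since Q* = (2DS/H)^½, squaring gives Q*²·H = 2DS.
D = Q²H / (2S) = 887² × 30 / (2 × 370) = 31,896.04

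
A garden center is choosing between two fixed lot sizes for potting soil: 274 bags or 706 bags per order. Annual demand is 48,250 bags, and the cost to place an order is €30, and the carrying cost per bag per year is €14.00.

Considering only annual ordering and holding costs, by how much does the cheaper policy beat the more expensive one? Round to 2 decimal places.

€208.56

Annual cost at Q: ordering D·S/Q plus holding Q·H/2.
TC(274) = (48,250/274)×30 + (274/2)×14 = €7,200.85
TC(706) = (48,250/706)×30 + (706/2)×14 = €6,992.28
Lots of 706 are cheaper by €208.56.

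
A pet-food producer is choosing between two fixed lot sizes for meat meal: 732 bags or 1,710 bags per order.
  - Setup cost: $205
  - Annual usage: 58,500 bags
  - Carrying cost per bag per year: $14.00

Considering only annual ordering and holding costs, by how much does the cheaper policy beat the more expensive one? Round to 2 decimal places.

$2,524.04

TC(Q) = (D/Q)S + (Q/2)H
TC(732) = (58,500/732)×205 + (732/2)×14 = $21,507.20
TC(1,710) = (58,500/1,710)×205 + (1,710/2)×14 = $18,983.16
|ΔTC| = |$21,507.20 − $18,983.16| = $2,524.04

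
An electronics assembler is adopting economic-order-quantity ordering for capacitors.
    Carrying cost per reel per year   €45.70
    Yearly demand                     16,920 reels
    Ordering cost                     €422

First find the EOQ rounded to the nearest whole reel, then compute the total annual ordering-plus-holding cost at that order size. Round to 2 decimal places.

Optimal lot size Q* = (2 × 16,920 × €422 / €45.7)^½ ≈ 559.00 → Q = 559 reels
Orders/yr = 16,920/559 = 30.268; ordering cost = 30.268 × €422 = €12,773.24
Average inventory = 559/2 = 279.5; holding cost = 279.5 × €45.7 = €12,773.15
Total = €12,773.24 + €12,773.15 = €25,546.39

€25,546.39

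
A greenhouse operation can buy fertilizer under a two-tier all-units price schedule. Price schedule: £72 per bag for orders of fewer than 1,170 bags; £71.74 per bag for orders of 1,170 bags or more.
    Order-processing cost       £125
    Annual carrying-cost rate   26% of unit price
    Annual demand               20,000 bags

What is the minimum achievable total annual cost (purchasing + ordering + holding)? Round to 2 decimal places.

H₁ = 26%×£72 = £18.7200;  H₂ = 26%×£71.74 = £18.6524
EOQ₁ = √(2×20,000×125/18.7200) = 516.81  (< 1,170, feasible at tier 1)
EOQ₂ = √(2×20,000×125/18.6524) = 517.75  (< 1,170 → use Q = 1,170 at tier-2 price)
TC(tier 1 (EOQ₁), Q≈516.8) = £1,449,674.71
TC(tier 2, Q≈1,170.0) = £1,447,848.41
Minimum at tier 2: £1,447,848.41

£1,447,848.41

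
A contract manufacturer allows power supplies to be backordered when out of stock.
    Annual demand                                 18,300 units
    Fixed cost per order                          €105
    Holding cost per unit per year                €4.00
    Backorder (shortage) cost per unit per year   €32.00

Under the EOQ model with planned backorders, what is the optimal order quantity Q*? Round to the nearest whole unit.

Q* = √(2DS/H) · √((H + b)/b)
   = √(2 × 18,300 × 105 / 4) · √((4 + 32) / 32)
   = 980.179 × 1.0607 ≈ 1,039.64

1,040 units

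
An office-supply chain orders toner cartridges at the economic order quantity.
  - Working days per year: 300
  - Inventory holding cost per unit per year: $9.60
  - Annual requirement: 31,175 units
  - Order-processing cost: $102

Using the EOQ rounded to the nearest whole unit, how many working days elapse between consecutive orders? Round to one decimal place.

Optimal lot size Q* = (2 × 31,175 × $102 / $9.6)^½ ≈ 813.92 → Q = 814 units
Days between orders = 300 / (D/Q) = 300 / 38.299 ≈ 7.833

7.8 days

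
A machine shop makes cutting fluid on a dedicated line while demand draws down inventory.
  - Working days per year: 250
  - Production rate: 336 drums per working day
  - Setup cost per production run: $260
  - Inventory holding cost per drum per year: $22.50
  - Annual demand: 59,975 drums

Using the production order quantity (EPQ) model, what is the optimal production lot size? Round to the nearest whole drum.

Daily demand d = 59,975/250 = 239.900; p = 336; 1 − d/p = 0.28601
EPQ = √(2DS / (H(1 − d/p)))
    = √(2 × 59,975 × 260 / (22.5 × 0.28601)) ≈ 2,201.42

2,201 drums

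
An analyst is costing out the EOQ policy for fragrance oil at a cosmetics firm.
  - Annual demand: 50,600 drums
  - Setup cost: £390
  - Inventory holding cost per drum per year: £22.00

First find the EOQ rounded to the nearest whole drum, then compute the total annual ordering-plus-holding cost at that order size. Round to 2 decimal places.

Q* = √(2·D·S / H) = √(2·50,600·390 / 22) = √1,794,000.0 ≈ 1,339.40 → Q = 1,339 drums
Orders/yr = 50,600/1,339 = 37.789; ordering cost = 37.789 × £390 = £14,737.86
Average inventory = 1,339/2 = 669.5; holding cost = 669.5 × £22 = £14,729.00
Total = £14,737.86 + £14,729.00 = £29,466.86

£29,466.86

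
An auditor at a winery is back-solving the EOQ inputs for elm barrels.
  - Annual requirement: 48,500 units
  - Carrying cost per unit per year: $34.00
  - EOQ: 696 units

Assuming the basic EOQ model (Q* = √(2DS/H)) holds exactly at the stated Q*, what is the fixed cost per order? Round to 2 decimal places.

$169.80

EOQ relation: Q² = 2DS/H, so rearrange for the unknown.
S = Q²H / (2D) = 696² × 34 / (2 × 48,500) = 169.7953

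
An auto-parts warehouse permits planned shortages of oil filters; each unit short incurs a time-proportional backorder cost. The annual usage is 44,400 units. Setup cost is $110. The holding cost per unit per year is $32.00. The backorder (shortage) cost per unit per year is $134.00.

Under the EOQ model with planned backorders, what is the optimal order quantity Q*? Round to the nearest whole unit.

615 units

Q* = √(2DS/H) · √((H + b)/b)
   = √(2 × 44,400 × 110 / 32) · √((32 + 134) / 134)
   = 552.494 × 1.1130 ≈ 614.94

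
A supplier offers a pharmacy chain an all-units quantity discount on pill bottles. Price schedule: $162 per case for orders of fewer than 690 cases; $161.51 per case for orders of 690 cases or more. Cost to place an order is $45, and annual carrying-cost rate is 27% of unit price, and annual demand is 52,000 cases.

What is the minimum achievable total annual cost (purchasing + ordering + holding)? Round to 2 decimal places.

$8,416,955.96

H₁ = 27%×$162 = $43.7400;  H₂ = 27%×$161.51 = $43.6077
EOQ₁ = √(2×52,000×45/43.7400) = 327.10  (< 690, feasible at tier 1)
EOQ₂ = √(2×52,000×45/43.6077) = 327.60  (< 690 → use Q = 690 at tier-2 price)
TC(tier 1 (EOQ₁), Q≈327.1) = $8,438,307.45
TC(tier 2, Q≈690.0) = $8,416,955.96
Minimum at tier 2: $8,416,955.96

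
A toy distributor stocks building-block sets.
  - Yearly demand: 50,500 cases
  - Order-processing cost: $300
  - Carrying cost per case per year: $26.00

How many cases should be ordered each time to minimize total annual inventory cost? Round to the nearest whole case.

1,080 cases

Optimal lot size Q* = (2 × 50,500 × $300 / $26)^½ ≈ 1,079.53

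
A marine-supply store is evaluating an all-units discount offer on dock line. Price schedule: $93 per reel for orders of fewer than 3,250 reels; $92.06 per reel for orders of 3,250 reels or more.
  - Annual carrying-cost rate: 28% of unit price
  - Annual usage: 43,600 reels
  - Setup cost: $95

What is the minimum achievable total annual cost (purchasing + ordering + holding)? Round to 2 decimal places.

H₁ = 28%×$93 = $26.0400;  H₂ = 28%×$92.06 = $25.7768
EOQ₁ = √(2×43,600×95/26.0400) = 564.03  (< 3,250, feasible at tier 1)
EOQ₂ = √(2×43,600×95/25.7768) = 566.90  (< 3,250 → use Q = 3,250 at tier-2 price)
TC(tier 1 (EOQ₁), Q≈564.0) = $4,069,487.25
TC(tier 2, Q≈3,250.0) = $4,056,977.76
Minimum at tier 2: $4,056,977.76

$4,056,977.76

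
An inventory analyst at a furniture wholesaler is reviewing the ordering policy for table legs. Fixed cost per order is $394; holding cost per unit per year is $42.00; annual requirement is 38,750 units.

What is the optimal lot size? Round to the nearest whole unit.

853 units

Q* = √(2·D·S / H) = √(2·38,750·394 / 42) = √727,023.8 ≈ 852.66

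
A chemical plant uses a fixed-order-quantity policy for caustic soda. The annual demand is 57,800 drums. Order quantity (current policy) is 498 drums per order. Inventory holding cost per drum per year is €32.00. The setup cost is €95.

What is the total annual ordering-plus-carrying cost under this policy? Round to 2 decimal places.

Ordering: D/Q × S = 57,800/498 × €95 = €11,026.10
Holding:  Q/2 × H = 498/2 × €32 = €7,968.00
Total = €11,026.10 + €7,968.00 = €18,994.10

€18,994.10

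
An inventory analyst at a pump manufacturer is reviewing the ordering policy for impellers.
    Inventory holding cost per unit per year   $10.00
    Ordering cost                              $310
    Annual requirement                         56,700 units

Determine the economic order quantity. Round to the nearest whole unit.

Q* = √(2·D·S / H) = √(2·56,700·310 / 10) = √3,515,400.0 ≈ 1,874.94

1,875 units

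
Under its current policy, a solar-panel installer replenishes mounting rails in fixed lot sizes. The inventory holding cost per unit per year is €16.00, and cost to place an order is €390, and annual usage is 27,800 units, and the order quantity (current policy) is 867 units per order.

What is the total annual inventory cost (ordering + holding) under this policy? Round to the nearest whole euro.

€19,441

Ordering: D/Q × S = 27,800/867 × €390 = €12,505.19
Holding:  Q/2 × H = 867/2 × €16 = €6,936.00
Total = €12,505.19 + €6,936.00 = €19,441.19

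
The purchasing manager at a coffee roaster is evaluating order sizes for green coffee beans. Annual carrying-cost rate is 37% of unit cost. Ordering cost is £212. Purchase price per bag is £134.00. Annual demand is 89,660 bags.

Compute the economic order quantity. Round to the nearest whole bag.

Holding cost per bag per year: H = 37% × £134 = £49.5800
2DS/H = 2·89,660·212/49.58 = 766,757.56
EOQ = √766,757.56 ≈ 875.65

876 bags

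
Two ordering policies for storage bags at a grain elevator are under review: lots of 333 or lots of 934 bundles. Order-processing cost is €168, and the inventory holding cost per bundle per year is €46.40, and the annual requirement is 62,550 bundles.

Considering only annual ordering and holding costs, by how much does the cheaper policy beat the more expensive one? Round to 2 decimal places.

For each Q, cost = (D/Q)·S + (Q/2)·H.
TC(333) = (62,550/333)×168 + (333/2)×46.4 = €39,282.36
TC(934) = (62,550/934)×168 + (934/2)×46.4 = €32,919.76
|ΔTC| = |€39,282.36 − €32,919.76| = €6,362.59

€6,362.59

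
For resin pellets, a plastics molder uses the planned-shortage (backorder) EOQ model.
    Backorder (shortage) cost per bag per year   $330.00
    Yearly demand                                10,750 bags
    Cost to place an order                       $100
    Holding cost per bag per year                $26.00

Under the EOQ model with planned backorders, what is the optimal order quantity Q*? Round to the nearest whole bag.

299 bags

Basic EOQ = √(2·10,750·100/26) = 287.563
Backorder adjustment √((H+b)/b) = √((26+330)/330) = 1.0386
Q* = 287.563 × 1.0386 ≈ 298.68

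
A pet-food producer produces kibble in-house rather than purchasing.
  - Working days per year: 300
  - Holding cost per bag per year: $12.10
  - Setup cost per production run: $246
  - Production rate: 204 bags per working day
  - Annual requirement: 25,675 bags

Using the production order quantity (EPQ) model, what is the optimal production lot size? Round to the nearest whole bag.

1,341 bags

Daily demand d = 25,675/300 = 85.583; p = 204; 1 − d/p = 0.58047
EPQ = √(2DS / (H(1 − d/p)))
    = √(2 × 25,675 × 246 / (12.1 × 0.58047)) ≈ 1,341.08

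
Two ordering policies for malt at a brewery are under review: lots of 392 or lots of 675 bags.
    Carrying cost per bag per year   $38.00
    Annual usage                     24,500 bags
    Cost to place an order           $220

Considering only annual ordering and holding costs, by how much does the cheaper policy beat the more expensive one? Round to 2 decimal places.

$387.81

Annual cost at Q: ordering D·S/Q plus holding Q·H/2.
TC(392) = (24,500/392)×220 + (392/2)×38 = $21,198.00
TC(675) = (24,500/675)×220 + (675/2)×38 = $20,810.19
Lots of 675 are cheaper by $387.81.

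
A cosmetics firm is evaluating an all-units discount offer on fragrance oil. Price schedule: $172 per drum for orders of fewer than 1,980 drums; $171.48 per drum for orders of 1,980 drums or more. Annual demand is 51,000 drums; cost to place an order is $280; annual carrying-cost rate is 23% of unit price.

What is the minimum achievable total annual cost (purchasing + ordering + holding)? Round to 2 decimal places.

$8,791,738.12

H₁ = 23%×$172 = $39.5600;  H₂ = 23%×$171.48 = $39.4404
EOQ₁ = √(2×51,000×280/39.5600) = 849.67  (< 1,980, feasible at tier 1)
EOQ₂ = √(2×51,000×280/39.4404) = 850.96  (< 1,980 → use Q = 1,980 at tier-2 price)
TC(tier 1 (EOQ₁), Q≈849.7) = $8,805,613.00
TC(tier 2, Q≈1,980.0) = $8,791,738.12
Minimum at tier 2: $8,791,738.12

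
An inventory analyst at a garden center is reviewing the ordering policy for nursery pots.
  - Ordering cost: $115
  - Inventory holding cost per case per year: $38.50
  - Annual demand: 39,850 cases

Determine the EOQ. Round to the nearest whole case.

488 cases

EOQ = √(2DS/H) = √(2 × 39,850 × 115 / 38.5)
    = √(238,064.94) ≈ 487.92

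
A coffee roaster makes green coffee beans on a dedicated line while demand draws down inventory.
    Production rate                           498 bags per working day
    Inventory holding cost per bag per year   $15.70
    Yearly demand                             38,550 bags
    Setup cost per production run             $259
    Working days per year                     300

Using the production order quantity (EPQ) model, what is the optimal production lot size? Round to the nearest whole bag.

1,309 bags

Daily demand d = 38,550/300 = 128.500; p = 498; 1 − d/p = 0.74197
EPQ = √(2DS / (H(1 − d/p)))
    = √(2 × 38,550 × 259 / (15.7 × 0.74197)) ≈ 1,309.29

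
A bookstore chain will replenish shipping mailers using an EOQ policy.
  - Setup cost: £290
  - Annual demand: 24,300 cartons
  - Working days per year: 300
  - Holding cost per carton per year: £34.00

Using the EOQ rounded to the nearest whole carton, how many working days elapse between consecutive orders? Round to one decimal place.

EOQ = √(2DS/H) = √(2 × 24,300 × 290 / 34)
    = √(414,529.41) ≈ 643.84 → Q = 644 cartons
T = Q/D × 300 days = 644/24,300 × 300 = 7.951 days

8.0 days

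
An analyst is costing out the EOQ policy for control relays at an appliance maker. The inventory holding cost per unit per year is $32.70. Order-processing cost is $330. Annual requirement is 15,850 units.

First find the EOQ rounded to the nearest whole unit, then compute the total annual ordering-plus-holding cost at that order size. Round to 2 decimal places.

$18,495.27

EOQ = √(2DS/H) = √(2 × 15,850 × 330 / 32.7)
    = √(319,908.26) ≈ 565.60 → Q = 566 units
Ordering: D/Q × S = 15,850/566 × $330 = $9,241.17
Holding:  Q/2 × H = 566/2 × $32.7 = $9,254.10
Total = $9,241.17 + $9,254.10 = $18,495.27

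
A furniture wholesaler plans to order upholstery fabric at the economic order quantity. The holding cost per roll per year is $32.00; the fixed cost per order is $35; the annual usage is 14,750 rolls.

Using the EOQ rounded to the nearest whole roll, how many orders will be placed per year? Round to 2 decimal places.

81.94 orders per year

2DS/H = 2·14,750·35/32 = 32,265.62
EOQ = √32,265.62 ≈ 179.63 → Q = 180
N = D/Q = 14,750/180 ≈ 81.944 orders/yr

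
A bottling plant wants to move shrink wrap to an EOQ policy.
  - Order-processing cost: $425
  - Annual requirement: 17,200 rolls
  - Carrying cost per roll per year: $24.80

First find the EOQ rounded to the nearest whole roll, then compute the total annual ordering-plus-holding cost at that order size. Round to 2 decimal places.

$19,041.43

2DS/H = 2·17,200·425/24.8 = 589,516.13
EOQ = √589,516.13 ≈ 767.80 → Q = 768 rolls
Ordering: D/Q × S = 17,200/768 × $425 = $9,518.23
Holding:  Q/2 × H = 768/2 × $24.8 = $9,523.20
Total = $9,518.23 + $9,523.20 = $19,041.43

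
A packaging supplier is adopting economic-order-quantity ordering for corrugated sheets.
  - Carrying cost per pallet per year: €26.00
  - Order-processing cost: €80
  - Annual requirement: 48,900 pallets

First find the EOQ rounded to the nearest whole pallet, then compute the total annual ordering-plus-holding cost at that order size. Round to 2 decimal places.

€14,262.68

EOQ = √(2DS/H) = √(2 × 48,900 × 80 / 26)
    = √(300,923.08) ≈ 548.56 → Q = 549 pallets
Ordering: D/Q × S = 48,900/549 × €80 = €7,125.68
Holding:  Q/2 × H = 549/2 × €26 = €7,137.00
Total = €7,125.68 + €7,137.00 = €14,262.68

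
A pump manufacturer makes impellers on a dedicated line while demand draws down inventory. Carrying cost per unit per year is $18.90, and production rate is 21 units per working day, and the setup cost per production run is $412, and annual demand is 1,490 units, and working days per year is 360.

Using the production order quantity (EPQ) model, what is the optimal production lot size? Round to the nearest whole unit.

d = 1,490/360 = 4.1389 units/day;  effective holding cost H(1 − d/p) = 18.9·(1 − 4.1389/21) = 15.17500
Q* = √(2DS / H_eff) = √(2·1,490·412 / 15.17500) ≈ 284.44

284 units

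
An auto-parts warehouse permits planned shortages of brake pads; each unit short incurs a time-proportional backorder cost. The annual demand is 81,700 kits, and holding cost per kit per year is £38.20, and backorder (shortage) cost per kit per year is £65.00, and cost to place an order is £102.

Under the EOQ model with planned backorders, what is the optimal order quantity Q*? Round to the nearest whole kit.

832 kits

Q* = √(2DS/H) · √((H + b)/b)
   = √(2 × 81,700 × 102 / 38.2) · √((38.2 + 65) / 65)
   = 660.533 × 1.2600 ≈ 832.30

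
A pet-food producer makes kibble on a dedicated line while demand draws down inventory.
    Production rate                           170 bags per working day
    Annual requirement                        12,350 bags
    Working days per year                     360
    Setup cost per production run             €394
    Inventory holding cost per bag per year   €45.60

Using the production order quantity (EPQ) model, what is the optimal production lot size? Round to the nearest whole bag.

517 bags

d = 12,350/360 = 34.3056 bags/day;  effective holding cost H(1 − d/p) = 45.6·(1 − 34.3056/170) = 36.39804
Q* = √(2DS / H_eff) = √(2·12,350·394 / 36.39804) ≈ 517.08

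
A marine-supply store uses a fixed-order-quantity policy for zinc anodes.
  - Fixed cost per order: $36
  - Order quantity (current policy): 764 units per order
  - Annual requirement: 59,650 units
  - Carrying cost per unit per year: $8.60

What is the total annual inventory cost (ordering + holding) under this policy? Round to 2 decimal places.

Annual ordering cost = (D/Q)·S = (59,650/764) × 36 = $2,810.73
Annual holding cost  = (Q/2)·H = (764/2) × 8.6 = $3,285.20
Total = $2,810.73 + $3,285.20 = $6,095.93

$6,095.93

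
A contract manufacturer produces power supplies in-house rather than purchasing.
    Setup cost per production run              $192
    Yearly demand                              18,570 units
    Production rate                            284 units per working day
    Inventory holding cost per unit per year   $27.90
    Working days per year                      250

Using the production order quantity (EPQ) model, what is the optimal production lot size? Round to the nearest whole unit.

Daily demand d = 18,570/250 = 74.280; p = 284; 1 − d/p = 0.73845
EPQ = √(2DS / (H(1 − d/p)))
    = √(2 × 18,570 × 192 / (27.9 × 0.73845)) ≈ 588.31

588 units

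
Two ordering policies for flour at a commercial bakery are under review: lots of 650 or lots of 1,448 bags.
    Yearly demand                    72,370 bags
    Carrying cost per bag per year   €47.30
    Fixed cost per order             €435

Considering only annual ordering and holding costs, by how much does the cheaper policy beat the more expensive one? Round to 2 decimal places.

For each Q, cost = (D/Q)·S + (Q/2)·H.
TC(650) = (72,370/650)×435 + (650/2)×47.3 = €63,804.73
TC(1,448) = (72,370/1,448)×435 + (1,448/2)×47.3 = €55,986.19
|ΔTC| = |€63,804.73 − €55,986.19| = €7,818.54

€7,818.54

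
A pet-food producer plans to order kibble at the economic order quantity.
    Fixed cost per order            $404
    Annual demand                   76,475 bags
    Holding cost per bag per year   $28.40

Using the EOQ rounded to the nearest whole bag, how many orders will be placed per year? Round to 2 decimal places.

51.85 orders per year

Optimal lot size Q* = (2 × 76,475 × $404 / $28.4)^½ ≈ 1,475.05 → Q = 1,475
Orders per year = D/Q = 76,475 / 1,475 = 51.847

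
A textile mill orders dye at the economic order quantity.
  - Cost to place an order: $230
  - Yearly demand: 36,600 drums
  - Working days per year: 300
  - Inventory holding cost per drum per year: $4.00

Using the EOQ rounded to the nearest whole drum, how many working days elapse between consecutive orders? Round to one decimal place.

16.8 days

Q* = √(2·D·S / H) = √(2·36,600·230 / 4) = √4,209,000.0 ≈ 2,051.58 → Q = 2,052 drums
T = Q/D × 300 days = 2,052/36,600 × 300 = 16.820 days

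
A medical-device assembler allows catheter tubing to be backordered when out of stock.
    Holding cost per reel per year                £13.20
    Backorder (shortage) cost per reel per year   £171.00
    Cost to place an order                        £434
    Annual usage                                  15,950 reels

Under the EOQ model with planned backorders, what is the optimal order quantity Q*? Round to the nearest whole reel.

Q* = √(2DS/H) · √((H + b)/b)
   = √(2 × 15,950 × 434 / 13.2) · √((13.2 + 171) / 171)
   = 1,024.126 × 1.0379 ≈ 1,062.92

1,063 reels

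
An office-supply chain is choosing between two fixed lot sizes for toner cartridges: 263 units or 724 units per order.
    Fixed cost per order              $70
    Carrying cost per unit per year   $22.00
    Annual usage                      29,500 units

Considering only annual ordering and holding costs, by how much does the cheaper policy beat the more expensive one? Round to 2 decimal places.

For each Q, cost = (D/Q)·S + (Q/2)·H.
TC(263) = (29,500/263)×70 + (263/2)×22 = $10,744.71
TC(724) = (29,500/724)×70 + (724/2)×22 = $10,816.21
|ΔTC| = |$10,744.71 − $10,816.21| = $71.50

$71.50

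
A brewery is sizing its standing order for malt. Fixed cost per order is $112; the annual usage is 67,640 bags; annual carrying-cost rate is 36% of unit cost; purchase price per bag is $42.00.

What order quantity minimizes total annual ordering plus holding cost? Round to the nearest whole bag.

Holding cost per bag per year: H = 36% × $42 = $15.1200
Optimal lot size Q* = (2 × 67,640 × $112 / $15.12)^½ ≈ 1,001.04

1,001 bags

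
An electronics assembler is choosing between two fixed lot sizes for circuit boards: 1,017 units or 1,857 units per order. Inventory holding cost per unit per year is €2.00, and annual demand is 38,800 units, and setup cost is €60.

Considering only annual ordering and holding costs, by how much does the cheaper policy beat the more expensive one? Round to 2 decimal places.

Annual cost at Q: ordering D·S/Q plus holding Q·H/2.
TC(1,017) = (38,800/1,017)×60 + (1,017/2)×2 = €3,306.09
TC(1,857) = (38,800/1,857)×60 + (1,857/2)×2 = €3,110.63
Lots of 1,857 are cheaper by €195.45.

€195.45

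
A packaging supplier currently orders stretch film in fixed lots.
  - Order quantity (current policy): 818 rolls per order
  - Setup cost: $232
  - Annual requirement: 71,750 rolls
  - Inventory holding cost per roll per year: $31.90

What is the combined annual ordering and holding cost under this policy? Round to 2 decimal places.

$33,396.73

Orders/yr = 71,750/818 = 87.714; ordering cost = 87.714 × $232 = $20,349.63
Average inventory = 818/2 = 409; holding cost = 409 × $31.9 = $13,047.10
Total = $20,349.63 + $13,047.10 = $33,396.73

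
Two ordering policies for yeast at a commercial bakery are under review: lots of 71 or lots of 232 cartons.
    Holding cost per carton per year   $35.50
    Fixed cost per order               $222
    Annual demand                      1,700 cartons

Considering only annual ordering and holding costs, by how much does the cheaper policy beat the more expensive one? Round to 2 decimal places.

Annual cost at Q: ordering D·S/Q plus holding Q·H/2.
TC(71) = (1,700/71)×222 + (71/2)×35.5 = $6,575.74
TC(232) = (1,700/232)×222 + (232/2)×35.5 = $5,744.72
|ΔTC| = |$6,575.74 − $5,744.72| = $831.02

$831.02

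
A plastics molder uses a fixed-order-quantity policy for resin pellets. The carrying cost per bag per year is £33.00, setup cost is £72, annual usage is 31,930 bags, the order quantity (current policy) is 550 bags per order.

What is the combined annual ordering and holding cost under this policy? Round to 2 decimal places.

£13,254.93

Ordering: D/Q × S = 31,930/550 × £72 = £4,179.93
Holding:  Q/2 × H = 550/2 × £33 = £9,075.00
Total = £4,179.93 + £9,075.00 = £13,254.93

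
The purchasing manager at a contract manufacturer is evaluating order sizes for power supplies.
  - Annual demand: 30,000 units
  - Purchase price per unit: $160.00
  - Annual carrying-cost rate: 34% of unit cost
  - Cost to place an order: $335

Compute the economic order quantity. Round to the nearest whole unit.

Carrying cost H = $160 × 34% = $54.4000/unit/yr
EOQ = √(2DS/H) = √(2 × 30,000 × 335 / 54.4)
    = √(369,485.29) ≈ 607.85

608 units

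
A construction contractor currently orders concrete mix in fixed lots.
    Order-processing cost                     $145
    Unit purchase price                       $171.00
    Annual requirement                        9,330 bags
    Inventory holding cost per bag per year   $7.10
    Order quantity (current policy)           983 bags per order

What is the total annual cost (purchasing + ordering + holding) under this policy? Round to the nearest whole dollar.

$1,600,296

Ordering: D/Q × S = 9,330/983 × $145 = $1,376.25
Holding:  Q/2 × H = 983/2 × $7.1 = $3,489.65
Purchase cost = D·C = 9,330 × 171 = $1,595,430.00
Total = $1,376.25 + $3,489.65 + $1,595,430.00 = $1,600,295.90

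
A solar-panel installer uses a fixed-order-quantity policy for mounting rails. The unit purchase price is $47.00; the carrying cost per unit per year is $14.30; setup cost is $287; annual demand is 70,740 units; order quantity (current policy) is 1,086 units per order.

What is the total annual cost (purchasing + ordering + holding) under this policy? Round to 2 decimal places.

$3,351,239.54

Annual ordering cost = (D/Q)·S = (70,740/1,086) × 287 = $18,694.64
Annual holding cost  = (Q/2)·H = (1,086/2) × 14.3 = $7,764.90
Purchase cost = D·C = 70,740 × 47 = $3,324,780.00
Total = $18,694.64 + $7,764.90 + $3,324,780.00 = $3,351,239.54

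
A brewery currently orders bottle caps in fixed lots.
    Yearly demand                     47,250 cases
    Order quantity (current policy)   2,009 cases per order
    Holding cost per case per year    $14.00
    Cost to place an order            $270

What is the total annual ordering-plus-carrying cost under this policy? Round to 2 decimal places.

Ordering: D/Q × S = 47,250/2,009 × $270 = $6,350.17
Holding:  Q/2 × H = 2,009/2 × $14 = $14,063.00
Total = $6,350.17 + $14,063.00 = $20,413.17

$20,413.17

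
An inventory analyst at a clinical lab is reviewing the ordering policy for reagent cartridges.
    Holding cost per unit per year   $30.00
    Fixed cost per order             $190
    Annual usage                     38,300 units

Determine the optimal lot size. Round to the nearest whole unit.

697 units

EOQ = √(2DS/H) = √(2 × 38,300 × 190 / 30)
    = √(485,133.33) ≈ 696.52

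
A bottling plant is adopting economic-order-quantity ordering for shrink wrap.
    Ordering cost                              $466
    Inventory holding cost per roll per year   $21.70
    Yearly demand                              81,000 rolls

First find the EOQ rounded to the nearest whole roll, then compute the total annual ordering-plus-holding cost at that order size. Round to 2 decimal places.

$40,474.39

Optimal lot size Q* = (2 × 81,000 × $466 / $21.7)^½ ≈ 1,865.18 → Q = 1,865 rolls
Orders/yr = 81,000/1,865 = 43.432; ordering cost = 43.432 × $466 = $20,239.14
Average inventory = 1,865/2 = 932.5; holding cost = 932.5 × $21.7 = $20,235.25
Total = $20,239.14 + $20,235.25 = $40,474.39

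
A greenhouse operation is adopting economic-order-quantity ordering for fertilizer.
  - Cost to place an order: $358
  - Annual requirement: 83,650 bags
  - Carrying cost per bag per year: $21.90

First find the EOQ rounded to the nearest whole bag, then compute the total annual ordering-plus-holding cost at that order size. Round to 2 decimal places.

2DS/H = 2·83,650·358/21.9 = 2,734,858.45
EOQ = √2,734,858.45 ≈ 1,653.74 → Q = 1,654 bags
Annual ordering cost = (D/Q)·S = (83,650/1,654) × 358 = $18,105.62
Annual holding cost  = (Q/2)·H = (1,654/2) × 21.9 = $18,111.30
Total = $18,105.62 + $18,111.30 = $36,216.92

$36,216.92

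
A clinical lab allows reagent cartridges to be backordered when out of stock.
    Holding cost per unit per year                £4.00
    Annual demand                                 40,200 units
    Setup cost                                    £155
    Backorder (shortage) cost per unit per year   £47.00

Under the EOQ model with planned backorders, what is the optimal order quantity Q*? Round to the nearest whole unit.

Q* = √(2DS/H) · √((H + b)/b)
   = √(2 × 40,200 × 155 / 4) · √((4 + 47) / 47)
   = 1,765.078 × 1.0417 ≈ 1,838.65

1,839 units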